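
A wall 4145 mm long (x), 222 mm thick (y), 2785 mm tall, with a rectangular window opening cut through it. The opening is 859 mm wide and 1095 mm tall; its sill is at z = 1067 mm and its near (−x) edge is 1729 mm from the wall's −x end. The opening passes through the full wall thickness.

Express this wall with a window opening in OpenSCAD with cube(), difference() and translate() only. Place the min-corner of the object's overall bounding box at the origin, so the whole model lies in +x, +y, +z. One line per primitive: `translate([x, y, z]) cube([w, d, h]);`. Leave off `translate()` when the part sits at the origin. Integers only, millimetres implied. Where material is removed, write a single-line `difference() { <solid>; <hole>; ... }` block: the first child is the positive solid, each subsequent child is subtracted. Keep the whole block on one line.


difference() { cube([4145, 222, 2785]); translate([1729, 0, 1067]) cube([859, 222, 1095]); }


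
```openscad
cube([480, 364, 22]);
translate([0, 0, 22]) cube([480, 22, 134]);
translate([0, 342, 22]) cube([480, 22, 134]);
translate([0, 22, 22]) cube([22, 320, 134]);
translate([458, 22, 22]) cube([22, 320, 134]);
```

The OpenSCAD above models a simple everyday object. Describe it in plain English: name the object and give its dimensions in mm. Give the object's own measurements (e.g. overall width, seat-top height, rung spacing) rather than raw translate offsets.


An open-topped rectangular box: outside dimensions 480×364×156 mm, with a uniform wall and base thickness of 22 mm. The base is a full 480×364 slab on the floor; four walls sit on top of the base. The front and back walls (the −y and +y sides) span the full width; the two side walls fit between them.


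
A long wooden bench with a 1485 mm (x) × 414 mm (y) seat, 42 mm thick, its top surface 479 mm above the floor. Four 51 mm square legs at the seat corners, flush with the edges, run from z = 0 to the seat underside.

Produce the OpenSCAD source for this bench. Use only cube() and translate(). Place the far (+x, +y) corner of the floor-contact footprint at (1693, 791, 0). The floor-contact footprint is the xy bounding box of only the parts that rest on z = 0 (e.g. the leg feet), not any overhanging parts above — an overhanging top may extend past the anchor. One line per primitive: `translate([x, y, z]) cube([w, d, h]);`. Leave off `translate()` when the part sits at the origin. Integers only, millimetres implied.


translate([208, 377, 437]) cube([1485, 414, 42]);
translate([208, 377, 0]) cube([51, 51, 437]);
translate([208, 740, 0]) cube([51, 51, 437]);
translate([1642, 377, 0]) cube([51, 51, 437]);
translate([1642, 740, 0]) cube([51, 51, 437]);


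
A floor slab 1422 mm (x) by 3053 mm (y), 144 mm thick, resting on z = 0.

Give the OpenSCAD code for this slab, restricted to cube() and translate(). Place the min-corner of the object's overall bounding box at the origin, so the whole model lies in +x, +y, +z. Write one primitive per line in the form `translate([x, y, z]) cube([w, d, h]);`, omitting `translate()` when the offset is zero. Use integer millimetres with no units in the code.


cube([1422, 3053, 144]);


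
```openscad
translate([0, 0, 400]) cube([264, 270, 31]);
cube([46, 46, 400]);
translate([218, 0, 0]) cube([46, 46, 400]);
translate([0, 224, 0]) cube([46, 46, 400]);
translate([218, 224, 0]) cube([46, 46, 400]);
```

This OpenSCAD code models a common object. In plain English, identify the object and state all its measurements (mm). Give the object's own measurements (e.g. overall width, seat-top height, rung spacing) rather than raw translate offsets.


A simple wooden stool: a rectangular seat 264 mm (x) by 270 mm (y), 31 mm thick, top face at z = 431 mm, on four square legs, each 46×46 mm in cross-section. The legs rest on z = 0, each flush with a corner of the seat.


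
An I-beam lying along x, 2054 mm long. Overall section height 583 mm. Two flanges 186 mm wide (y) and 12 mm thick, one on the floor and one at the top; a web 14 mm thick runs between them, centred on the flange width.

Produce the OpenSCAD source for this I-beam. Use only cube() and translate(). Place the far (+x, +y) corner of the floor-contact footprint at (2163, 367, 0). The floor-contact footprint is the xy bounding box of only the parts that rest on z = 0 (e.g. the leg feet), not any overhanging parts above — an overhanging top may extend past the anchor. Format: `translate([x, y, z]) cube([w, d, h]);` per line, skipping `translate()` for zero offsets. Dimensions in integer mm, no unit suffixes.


translate([109, 181, 0]) cube([2054, 186, 12]);
translate([109, 267, 12]) cube([2054, 14, 559]);
translate([109, 181, 571]) cube([2054, 186, 12]);


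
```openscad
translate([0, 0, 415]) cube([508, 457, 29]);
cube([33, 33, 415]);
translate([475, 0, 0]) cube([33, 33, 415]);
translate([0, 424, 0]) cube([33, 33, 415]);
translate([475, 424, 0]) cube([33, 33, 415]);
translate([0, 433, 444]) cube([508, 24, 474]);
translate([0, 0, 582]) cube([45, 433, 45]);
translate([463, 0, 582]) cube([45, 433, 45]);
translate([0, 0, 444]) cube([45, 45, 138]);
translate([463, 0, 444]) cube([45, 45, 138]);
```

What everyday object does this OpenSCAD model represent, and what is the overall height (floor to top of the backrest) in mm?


A chair. The overall height is 918 mm.

A slab on four corner posts with a tall panel at the back — a chair. The seat slab sits at z = 415 with thickness 29, and the 474 mm backrest starts at the seat top, so the overall height is 415 + 29 + 474 = 918 mm.


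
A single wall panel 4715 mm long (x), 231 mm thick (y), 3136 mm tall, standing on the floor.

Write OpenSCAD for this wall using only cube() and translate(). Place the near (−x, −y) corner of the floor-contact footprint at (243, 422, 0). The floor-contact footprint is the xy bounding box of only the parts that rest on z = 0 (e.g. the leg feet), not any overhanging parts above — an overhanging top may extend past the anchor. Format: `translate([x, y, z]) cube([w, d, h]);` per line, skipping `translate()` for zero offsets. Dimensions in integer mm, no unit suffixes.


translate([243, 422, 0]) cube([4715, 231, 3136]);


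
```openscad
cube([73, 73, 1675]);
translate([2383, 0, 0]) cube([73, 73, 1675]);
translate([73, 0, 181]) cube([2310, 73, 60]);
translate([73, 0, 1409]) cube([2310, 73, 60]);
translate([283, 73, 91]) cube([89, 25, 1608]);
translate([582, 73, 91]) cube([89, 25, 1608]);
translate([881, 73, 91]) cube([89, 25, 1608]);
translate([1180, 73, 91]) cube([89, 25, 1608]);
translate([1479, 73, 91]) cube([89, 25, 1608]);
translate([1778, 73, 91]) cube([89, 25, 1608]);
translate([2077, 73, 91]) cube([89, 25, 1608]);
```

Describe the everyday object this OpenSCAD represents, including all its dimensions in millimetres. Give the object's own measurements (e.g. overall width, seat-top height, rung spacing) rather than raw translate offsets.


A fence section. Two 73×73 mm posts, 1675 mm tall, stand on the floor with a clear span of 2310 mm between their inner faces. Two horizontal rails of 73×60 mm section span the gap between the posts with their undersides at z = 181 mm and z = 1409 mm, flush with the posts' −y face. 7 pickets, each 89 mm wide, 25 mm thick and 1608 mm tall, are fixed to the +y face of the rails with their bottoms at z = 91 mm, spaced across the span with a 210 mm gap after the −x post and between neighbouring pickets, with 217 mm left before the +x post.


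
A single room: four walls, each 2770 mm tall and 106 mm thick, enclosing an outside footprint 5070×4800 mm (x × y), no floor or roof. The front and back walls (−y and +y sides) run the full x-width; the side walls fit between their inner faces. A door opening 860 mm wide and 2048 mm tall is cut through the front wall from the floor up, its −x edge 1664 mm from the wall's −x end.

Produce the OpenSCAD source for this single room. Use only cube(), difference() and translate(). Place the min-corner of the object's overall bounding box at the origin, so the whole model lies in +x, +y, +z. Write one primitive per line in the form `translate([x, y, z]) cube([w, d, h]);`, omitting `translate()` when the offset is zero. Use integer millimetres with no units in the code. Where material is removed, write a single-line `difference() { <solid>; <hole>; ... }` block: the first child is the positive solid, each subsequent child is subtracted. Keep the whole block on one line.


difference() { cube([5070, 106, 2770]); translate([1664, 0, 0]) cube([860, 106, 2048]); }
translate([0, 4694, 0]) cube([5070, 106, 2770]);
translate([0, 106, 0]) cube([106, 4588, 2770]);
translate([4964, 106, 0]) cube([106, 4588, 2770]);


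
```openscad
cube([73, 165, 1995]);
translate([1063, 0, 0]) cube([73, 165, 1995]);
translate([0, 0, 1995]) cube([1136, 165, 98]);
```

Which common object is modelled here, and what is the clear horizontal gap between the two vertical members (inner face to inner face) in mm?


A door frame. The clear opening width is 990 mm.

Two 1995 mm tall posts with a header on top — a door frame. The left jamb is 73 mm wide at x = 0; the right jamb starts at x = 1063. The clear opening is 1063 − 73 = 990 mm.


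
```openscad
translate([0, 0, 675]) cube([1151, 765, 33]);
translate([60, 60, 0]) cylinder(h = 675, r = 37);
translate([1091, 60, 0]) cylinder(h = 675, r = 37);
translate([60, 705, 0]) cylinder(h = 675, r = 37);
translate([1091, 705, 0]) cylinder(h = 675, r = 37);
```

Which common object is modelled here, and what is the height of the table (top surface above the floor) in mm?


A table. The table height is 708 mm.

A 1151×765×33 slab sits at z = 675 on four Ø74 mm round legs — a table. The top surface is at 675 + 33 = 708 mm.


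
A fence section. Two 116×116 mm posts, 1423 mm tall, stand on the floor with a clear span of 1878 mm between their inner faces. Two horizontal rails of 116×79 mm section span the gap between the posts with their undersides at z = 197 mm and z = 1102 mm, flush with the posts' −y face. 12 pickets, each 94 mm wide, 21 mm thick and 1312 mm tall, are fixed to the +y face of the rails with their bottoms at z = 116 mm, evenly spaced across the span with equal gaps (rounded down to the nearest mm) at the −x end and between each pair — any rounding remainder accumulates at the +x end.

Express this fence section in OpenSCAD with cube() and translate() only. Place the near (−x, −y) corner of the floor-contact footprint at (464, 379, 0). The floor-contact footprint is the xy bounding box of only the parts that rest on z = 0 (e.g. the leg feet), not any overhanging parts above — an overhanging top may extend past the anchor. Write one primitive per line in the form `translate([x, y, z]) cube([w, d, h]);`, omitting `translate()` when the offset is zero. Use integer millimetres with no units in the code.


translate([464, 379, 0]) cube([116, 116, 1423]);
translate([2458, 379, 0]) cube([116, 116, 1423]);
translate([580, 379, 197]) cube([1878, 116, 79]);
translate([580, 379, 1102]) cube([1878, 116, 79]);
translate([637, 495, 116]) cube([94, 21, 1312]);
translate([788, 495, 116]) cube([94, 21, 1312]);
translate([939, 495, 116]) cube([94, 21, 1312]);
translate([1090, 495, 116]) cube([94, 21, 1312]);
translate([1241, 495, 116]) cube([94, 21, 1312]);
translate([1392, 495, 116]) cube([94, 21, 1312]);
translate([1543, 495, 116]) cube([94, 21, 1312]);
translate([1694, 495, 116]) cube([94, 21, 1312]);
translate([1845, 495, 116]) cube([94, 21, 1312]);
translate([1996, 495, 116]) cube([94, 21, 1312]);
translate([2147, 495, 116]) cube([94, 21, 1312]);
translate([2298, 495, 116]) cube([94, 21, 1312]);


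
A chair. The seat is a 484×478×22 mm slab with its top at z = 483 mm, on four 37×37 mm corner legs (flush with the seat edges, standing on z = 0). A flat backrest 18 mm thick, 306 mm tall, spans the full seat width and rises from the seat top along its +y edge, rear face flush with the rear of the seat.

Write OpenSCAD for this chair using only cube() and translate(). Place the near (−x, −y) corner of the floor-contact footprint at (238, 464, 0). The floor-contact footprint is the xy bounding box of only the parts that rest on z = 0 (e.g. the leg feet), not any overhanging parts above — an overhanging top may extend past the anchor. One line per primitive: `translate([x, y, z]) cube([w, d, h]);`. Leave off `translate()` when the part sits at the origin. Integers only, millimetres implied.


translate([238, 464, 461]) cube([484, 478, 22]);
translate([238, 464, 0]) cube([37, 37, 461]);
translate([685, 464, 0]) cube([37, 37, 461]);
translate([238, 905, 0]) cube([37, 37, 461]);
translate([685, 905, 0]) cube([37, 37, 461]);
translate([238, 924, 483]) cube([484, 18, 306]);


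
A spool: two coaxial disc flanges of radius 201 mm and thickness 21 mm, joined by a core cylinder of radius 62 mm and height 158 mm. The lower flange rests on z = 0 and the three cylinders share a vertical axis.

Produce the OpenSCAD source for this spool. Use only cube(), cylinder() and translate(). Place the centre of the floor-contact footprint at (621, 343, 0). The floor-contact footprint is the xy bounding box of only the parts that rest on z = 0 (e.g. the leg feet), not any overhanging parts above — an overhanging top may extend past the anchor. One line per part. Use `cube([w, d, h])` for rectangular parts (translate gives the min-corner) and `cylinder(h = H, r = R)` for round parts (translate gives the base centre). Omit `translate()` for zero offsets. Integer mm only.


translate([621, 343, 0]) cylinder(h = 21, r = 201);
translate([621, 343, 21]) cylinder(h = 158, r = 62);
translate([621, 343, 179]) cylinder(h = 21, r = 201);


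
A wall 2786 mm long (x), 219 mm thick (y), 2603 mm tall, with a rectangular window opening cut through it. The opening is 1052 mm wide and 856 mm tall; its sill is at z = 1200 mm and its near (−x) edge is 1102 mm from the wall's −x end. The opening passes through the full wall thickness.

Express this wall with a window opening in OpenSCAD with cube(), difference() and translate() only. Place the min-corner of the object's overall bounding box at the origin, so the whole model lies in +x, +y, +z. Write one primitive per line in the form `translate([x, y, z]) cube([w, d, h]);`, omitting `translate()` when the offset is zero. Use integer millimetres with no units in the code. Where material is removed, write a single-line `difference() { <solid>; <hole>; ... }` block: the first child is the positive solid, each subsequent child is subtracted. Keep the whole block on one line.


difference() { cube([2786, 219, 2603]); translate([1102, 0, 1200]) cube([1052, 219, 856]); }


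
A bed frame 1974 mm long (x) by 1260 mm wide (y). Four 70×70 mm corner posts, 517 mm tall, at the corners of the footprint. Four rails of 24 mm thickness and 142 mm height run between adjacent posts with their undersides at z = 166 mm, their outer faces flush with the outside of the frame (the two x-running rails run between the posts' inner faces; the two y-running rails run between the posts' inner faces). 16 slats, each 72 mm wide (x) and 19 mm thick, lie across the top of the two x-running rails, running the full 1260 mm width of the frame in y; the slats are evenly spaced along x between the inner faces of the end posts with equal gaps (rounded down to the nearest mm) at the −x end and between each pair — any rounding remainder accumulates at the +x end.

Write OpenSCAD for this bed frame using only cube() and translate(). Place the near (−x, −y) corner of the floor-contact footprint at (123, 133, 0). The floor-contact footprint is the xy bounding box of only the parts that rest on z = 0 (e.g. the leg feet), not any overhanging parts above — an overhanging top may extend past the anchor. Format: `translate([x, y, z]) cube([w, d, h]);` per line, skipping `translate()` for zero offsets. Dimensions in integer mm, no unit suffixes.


// slat z = rail_z + rail_h = 166 + 142 = 308
// slat gap = ⌊(1834 − 16·72) / 17⌋ = 40
translate([123, 133, 0]) cube([70, 70, 517]);
translate([123, 1323, 0]) cube([70, 70, 517]);
translate([2027, 133, 0]) cube([70, 70, 517]);
translate([2027, 1323, 0]) cube([70, 70, 517]);
translate([193, 133, 166]) cube([1834, 24, 142]);
translate([193, 1369, 166]) cube([1834, 24, 142]);
translate([123, 203, 166]) cube([24, 1120, 142]);
translate([2073, 203, 166]) cube([24, 1120, 142]);
translate([233, 133, 308]) cube([72, 1260, 19]);
translate([345, 133, 308]) cube([72, 1260, 19]);
translate([457, 133, 308]) cube([72, 1260, 19]);
translate([569, 133, 308]) cube([72, 1260, 19]);
translate([681, 133, 308]) cube([72, 1260, 19]);
translate([793, 133, 308]) cube([72, 1260, 19]);
translate([905, 133, 308]) cube([72, 1260, 19]);
translate([1017, 133, 308]) cube([72, 1260, 19]);
translate([1129, 133, 308]) cube([72, 1260, 19]);
translate([1241, 133, 308]) cube([72, 1260, 19]);
translate([1353, 133, 308]) cube([72, 1260, 19]);
translate([1465, 133, 308]) cube([72, 1260, 19]);
translate([1577, 133, 308]) cube([72, 1260, 19]);
translate([1689, 133, 308]) cube([72, 1260, 19]);
translate([1801, 133, 308]) cube([72, 1260, 19]);
translate([1913, 133, 308]) cube([72, 1260, 19]);


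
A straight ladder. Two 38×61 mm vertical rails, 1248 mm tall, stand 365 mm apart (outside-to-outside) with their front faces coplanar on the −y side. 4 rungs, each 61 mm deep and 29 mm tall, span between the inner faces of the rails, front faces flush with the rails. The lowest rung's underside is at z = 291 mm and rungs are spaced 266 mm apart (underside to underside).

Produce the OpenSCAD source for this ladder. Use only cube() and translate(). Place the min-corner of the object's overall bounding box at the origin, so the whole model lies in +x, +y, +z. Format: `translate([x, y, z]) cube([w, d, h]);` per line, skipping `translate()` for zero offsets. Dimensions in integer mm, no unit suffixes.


cube([38, 61, 1248]);
translate([327, 0, 0]) cube([38, 61, 1248]);
translate([38, 0, 291]) cube([289, 61, 29]);
translate([38, 0, 557]) cube([289, 61, 29]);
translate([38, 0, 823]) cube([289, 61, 29]);
translate([38, 0, 1089]) cube([289, 61, 29]);


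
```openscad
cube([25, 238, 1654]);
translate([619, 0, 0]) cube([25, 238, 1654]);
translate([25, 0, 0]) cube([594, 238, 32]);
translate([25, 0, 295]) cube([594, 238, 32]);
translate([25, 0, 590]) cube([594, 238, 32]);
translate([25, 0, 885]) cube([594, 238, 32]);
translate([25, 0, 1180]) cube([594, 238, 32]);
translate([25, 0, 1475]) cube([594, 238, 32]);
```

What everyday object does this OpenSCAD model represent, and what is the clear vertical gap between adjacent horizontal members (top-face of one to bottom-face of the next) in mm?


A bookshelf. The clear shelf gap is 263 mm.

Two tall side panels with 6 horizontal boards between them — a bookshelf. The first two shelf undersides are at z = 0 and z = 295; with shelf thickness 32, the clear gap is 295 − 0 − 32 = 263 mm.


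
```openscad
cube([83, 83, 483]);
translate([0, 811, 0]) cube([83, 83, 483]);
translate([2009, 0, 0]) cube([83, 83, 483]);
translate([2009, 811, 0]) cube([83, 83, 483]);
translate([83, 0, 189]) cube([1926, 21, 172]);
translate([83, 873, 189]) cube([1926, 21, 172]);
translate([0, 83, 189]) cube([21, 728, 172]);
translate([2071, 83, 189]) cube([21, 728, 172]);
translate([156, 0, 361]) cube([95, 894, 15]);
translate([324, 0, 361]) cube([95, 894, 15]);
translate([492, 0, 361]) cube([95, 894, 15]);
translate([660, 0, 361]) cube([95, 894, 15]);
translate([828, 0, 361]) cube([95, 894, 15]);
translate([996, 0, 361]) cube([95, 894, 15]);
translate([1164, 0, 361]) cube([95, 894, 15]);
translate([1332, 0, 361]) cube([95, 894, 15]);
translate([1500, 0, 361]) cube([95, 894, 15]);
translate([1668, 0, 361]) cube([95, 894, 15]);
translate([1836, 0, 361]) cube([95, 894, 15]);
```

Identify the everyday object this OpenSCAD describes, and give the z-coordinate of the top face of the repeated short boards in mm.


A bed frame. The slat-top height is 376 mm.

Four posts, four rails, and a row of slats — a bed frame. Slats sit on the rails at z = 189 + 172 = 361; with slat thickness 15, the top is 376 mm.


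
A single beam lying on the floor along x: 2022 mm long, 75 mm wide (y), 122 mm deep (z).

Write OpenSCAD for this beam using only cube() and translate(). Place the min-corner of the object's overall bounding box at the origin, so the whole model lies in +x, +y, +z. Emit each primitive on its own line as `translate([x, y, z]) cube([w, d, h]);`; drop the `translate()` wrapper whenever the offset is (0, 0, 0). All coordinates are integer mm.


cube([2022, 75, 122]);


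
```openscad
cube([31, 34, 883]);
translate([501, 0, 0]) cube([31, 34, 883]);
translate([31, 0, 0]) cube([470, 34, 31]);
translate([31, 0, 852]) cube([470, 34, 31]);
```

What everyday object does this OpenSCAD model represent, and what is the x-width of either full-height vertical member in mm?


A picture frame. The border width is 31 mm.

Four thin pieces enclosing a rectangular opening — a picture frame. The two full-height stiles are 883 mm tall; the top rail sits at z = 852 and is 31 mm tall, so the border above the opening is 883 − 852 = 31 mm, matching the stile x-width.


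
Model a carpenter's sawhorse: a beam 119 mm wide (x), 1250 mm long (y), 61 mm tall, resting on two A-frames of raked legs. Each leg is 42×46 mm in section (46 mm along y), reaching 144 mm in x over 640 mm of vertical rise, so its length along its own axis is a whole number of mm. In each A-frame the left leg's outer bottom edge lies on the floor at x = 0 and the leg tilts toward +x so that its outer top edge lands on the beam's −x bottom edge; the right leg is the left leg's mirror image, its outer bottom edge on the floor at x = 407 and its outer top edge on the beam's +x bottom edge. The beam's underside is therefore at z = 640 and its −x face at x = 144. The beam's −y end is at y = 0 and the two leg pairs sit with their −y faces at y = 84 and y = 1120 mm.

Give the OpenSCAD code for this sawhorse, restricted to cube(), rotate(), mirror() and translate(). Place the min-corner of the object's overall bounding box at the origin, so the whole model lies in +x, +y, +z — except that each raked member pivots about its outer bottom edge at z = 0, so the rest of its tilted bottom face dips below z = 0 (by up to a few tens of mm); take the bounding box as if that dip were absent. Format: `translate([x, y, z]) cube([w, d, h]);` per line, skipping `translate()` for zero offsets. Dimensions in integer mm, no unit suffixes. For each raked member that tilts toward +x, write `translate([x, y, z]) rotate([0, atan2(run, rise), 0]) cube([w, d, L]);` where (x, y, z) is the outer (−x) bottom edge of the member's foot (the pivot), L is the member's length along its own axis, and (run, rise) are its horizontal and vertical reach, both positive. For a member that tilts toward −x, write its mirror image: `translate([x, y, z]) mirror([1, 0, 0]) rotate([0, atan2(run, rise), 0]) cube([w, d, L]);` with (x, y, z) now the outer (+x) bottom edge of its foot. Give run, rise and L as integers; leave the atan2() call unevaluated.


translate([144, 0, 640]) cube([119, 1250, 61]);
translate([0, 84, 0]) rotate([0, atan2(144, 640), 0]) cube([42, 46, 656]);
translate([407, 84, 0]) mirror([1, 0, 0]) rotate([0, atan2(144, 640), 0]) cube([42, 46, 656]);
translate([0, 1120, 0]) rotate([0, atan2(144, 640), 0]) cube([42, 46, 656]);
translate([407, 1120, 0]) mirror([1, 0, 0]) rotate([0, atan2(144, 640), 0]) cube([42, 46, 656]);


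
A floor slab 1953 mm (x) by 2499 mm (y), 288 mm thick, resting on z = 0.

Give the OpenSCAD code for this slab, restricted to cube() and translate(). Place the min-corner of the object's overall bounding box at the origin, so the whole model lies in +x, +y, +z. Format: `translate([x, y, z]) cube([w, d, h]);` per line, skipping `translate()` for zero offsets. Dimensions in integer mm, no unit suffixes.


cube([1953, 2499, 288]);


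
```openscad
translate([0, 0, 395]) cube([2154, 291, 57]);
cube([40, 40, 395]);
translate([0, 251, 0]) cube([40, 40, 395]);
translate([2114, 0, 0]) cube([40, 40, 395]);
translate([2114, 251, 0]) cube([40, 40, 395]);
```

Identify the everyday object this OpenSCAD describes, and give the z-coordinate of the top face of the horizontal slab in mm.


A bench. The seat-top height is 452 mm.

A long slab on four corner posts — a bench. The slab sits at z = 395 with thickness 57, so the top is 395 + 57 = 452 mm.


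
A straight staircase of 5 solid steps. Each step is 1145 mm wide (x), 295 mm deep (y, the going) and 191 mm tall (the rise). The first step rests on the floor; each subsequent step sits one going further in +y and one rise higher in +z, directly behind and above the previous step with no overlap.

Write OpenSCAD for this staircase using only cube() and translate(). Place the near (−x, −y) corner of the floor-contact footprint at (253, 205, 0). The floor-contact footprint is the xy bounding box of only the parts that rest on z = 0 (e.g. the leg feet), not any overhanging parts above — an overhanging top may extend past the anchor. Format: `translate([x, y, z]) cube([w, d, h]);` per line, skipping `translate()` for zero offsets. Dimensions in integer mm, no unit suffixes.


translate([253, 205, 0]) cube([1145, 295, 191]);
translate([253, 500, 191]) cube([1145, 295, 191]);
translate([253, 795, 382]) cube([1145, 295, 191]);
translate([253, 1090, 573]) cube([1145, 295, 191]);
translate([253, 1385, 764]) cube([1145, 295, 191]);


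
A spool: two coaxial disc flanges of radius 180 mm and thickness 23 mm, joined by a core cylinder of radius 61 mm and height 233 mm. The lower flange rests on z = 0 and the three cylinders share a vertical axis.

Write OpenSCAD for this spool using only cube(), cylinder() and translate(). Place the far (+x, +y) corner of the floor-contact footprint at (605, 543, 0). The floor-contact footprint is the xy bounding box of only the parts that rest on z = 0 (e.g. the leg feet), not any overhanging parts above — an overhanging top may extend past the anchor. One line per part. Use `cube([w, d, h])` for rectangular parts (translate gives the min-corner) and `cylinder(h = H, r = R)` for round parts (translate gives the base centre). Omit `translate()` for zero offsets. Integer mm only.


translate([425, 363, 0]) cylinder(h = 23, r = 180);
translate([425, 363, 23]) cylinder(h = 233, r = 61);
translate([425, 363, 256]) cylinder(h = 23, r = 180);


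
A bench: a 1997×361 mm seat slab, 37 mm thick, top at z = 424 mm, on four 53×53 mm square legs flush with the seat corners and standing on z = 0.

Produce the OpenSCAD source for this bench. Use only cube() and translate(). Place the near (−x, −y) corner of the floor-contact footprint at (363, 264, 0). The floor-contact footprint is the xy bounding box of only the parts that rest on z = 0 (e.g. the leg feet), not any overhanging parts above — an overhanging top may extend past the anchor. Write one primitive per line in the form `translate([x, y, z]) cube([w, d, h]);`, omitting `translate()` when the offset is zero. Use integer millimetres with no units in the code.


translate([363, 264, 387]) cube([1997, 361, 37]);
translate([363, 264, 0]) cube([53, 53, 387]);
translate([363, 572, 0]) cube([53, 53, 387]);
translate([2307, 264, 0]) cube([53, 53, 387]);
translate([2307, 572, 0]) cube([53, 53, 387]);


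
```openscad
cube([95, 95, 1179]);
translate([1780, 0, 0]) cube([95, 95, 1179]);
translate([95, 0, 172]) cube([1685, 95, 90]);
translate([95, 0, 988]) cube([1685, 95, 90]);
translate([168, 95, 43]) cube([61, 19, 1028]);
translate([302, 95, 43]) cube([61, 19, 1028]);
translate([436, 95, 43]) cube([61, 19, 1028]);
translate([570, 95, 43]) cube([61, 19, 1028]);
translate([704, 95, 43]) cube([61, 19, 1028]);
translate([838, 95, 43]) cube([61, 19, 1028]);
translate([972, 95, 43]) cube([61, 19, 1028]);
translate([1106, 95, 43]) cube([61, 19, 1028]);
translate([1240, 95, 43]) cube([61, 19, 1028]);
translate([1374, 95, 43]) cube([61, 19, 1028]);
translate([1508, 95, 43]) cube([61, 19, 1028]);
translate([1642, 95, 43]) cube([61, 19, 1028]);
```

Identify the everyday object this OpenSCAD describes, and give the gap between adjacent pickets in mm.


A fence section. The picket gap is 73 mm.

Two posts, two rails, 12 pickets — a fence section. Span 1685 mm holds 12 pickets of 61 mm with 13 equal gaps: ⌊(1685 − 12·61) / 13⌋ = 73 mm.


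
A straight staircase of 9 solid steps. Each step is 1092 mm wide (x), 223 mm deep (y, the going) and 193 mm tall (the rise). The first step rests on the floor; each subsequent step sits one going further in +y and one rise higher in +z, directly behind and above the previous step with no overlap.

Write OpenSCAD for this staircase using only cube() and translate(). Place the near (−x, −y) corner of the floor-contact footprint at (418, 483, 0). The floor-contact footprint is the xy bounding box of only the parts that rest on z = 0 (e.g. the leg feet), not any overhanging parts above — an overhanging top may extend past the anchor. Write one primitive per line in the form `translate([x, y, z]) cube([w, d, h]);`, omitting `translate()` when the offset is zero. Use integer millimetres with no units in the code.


translate([418, 483, 0]) cube([1092, 223, 193]);
translate([418, 706, 193]) cube([1092, 223, 193]);
translate([418, 929, 386]) cube([1092, 223, 193]);
translate([418, 1152, 579]) cube([1092, 223, 193]);
translate([418, 1375, 772]) cube([1092, 223, 193]);
translate([418, 1598, 965]) cube([1092, 223, 193]);
translate([418, 1821, 1158]) cube([1092, 223, 193]);
translate([418, 2044, 1351]) cube([1092, 223, 193]);
translate([418, 2267, 1544]) cube([1092, 223, 193]);


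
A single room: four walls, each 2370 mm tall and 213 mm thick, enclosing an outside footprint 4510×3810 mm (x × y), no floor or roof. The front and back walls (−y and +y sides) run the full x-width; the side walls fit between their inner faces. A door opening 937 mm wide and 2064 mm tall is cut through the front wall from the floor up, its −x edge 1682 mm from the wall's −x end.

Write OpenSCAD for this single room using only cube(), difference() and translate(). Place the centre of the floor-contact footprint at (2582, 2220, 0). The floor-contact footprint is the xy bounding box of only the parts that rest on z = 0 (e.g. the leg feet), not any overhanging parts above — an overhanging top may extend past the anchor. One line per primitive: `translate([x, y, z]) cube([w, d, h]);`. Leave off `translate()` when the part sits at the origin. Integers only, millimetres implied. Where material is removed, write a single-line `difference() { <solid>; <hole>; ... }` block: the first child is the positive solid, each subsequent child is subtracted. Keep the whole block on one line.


difference() { translate([327, 315, 0]) cube([4510, 213, 2370]); translate([2009, 315, 0]) cube([937, 213, 2064]); }
translate([327, 3912, 0]) cube([4510, 213, 2370]);
translate([327, 528, 0]) cube([213, 3384, 2370]);
translate([4624, 528, 0]) cube([213, 3384, 2370]);


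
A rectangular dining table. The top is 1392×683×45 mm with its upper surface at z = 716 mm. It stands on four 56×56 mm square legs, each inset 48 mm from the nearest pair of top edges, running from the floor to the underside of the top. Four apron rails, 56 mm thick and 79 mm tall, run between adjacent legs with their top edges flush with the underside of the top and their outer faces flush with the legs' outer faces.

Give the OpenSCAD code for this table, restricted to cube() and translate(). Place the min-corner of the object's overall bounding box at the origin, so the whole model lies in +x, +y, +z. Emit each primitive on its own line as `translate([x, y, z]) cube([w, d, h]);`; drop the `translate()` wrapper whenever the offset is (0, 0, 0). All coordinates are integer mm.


translate([0, 0, 671]) cube([1392, 683, 45]);
translate([48, 48, 0]) cube([56, 56, 671]);
translate([1288, 48, 0]) cube([56, 56, 671]);
translate([48, 579, 0]) cube([56, 56, 671]);
translate([1288, 579, 0]) cube([56, 56, 671]);
translate([104, 48, 592]) cube([1184, 56, 79]);
translate([104, 579, 592]) cube([1184, 56, 79]);
translate([48, 104, 592]) cube([56, 475, 79]);
translate([1288, 104, 592]) cube([56, 475, 79]);


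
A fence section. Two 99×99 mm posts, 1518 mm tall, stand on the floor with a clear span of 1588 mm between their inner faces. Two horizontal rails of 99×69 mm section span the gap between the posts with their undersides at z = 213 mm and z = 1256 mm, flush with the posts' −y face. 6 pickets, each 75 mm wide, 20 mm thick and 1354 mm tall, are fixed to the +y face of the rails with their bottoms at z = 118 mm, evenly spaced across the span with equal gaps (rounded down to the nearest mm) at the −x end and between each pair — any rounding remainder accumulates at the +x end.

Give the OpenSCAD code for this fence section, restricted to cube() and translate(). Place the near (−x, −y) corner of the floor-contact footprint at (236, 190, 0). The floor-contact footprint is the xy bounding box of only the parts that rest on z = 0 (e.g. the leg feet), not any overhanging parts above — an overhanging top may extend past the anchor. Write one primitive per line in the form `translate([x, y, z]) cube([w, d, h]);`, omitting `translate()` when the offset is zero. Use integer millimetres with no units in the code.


translate([236, 190, 0]) cube([99, 99, 1518]);
translate([1923, 190, 0]) cube([99, 99, 1518]);
translate([335, 190, 213]) cube([1588, 99, 69]);
translate([335, 190, 1256]) cube([1588, 99, 69]);
translate([497, 289, 118]) cube([75, 20, 1354]);
translate([734, 289, 118]) cube([75, 20, 1354]);
translate([971, 289, 118]) cube([75, 20, 1354]);
translate([1208, 289, 118]) cube([75, 20, 1354]);
translate([1445, 289, 118]) cube([75, 20, 1354]);
translate([1682, 289, 118]) cube([75, 20, 1354]);


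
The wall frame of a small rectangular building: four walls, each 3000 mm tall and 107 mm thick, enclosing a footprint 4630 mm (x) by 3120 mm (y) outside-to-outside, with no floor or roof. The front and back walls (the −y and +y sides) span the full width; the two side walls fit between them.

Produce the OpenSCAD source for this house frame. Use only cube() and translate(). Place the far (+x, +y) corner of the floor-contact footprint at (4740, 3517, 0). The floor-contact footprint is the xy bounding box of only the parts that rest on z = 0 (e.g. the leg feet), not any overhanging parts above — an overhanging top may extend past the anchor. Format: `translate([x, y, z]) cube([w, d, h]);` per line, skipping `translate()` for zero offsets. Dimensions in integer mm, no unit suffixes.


translate([110, 397, 0]) cube([4630, 107, 3000]);
translate([110, 3410, 0]) cube([4630, 107, 3000]);
translate([110, 504, 0]) cube([107, 2906, 3000]);
translate([4633, 504, 0]) cube([107, 2906, 3000]);


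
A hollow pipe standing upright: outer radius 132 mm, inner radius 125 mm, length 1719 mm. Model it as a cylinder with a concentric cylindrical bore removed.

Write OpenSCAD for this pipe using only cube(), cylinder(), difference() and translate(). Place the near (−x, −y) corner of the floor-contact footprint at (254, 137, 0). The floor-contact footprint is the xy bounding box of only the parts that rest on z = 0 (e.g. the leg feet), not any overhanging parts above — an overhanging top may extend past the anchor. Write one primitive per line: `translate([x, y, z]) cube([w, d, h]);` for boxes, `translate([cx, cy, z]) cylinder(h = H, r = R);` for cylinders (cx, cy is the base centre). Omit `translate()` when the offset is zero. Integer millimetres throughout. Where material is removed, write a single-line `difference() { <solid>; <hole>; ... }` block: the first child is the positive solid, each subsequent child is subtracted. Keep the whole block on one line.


difference() { translate([386, 269, 0]) cylinder(h = 1719, r = 132); translate([386, 269, 0]) cylinder(h = 1719, r = 125); }


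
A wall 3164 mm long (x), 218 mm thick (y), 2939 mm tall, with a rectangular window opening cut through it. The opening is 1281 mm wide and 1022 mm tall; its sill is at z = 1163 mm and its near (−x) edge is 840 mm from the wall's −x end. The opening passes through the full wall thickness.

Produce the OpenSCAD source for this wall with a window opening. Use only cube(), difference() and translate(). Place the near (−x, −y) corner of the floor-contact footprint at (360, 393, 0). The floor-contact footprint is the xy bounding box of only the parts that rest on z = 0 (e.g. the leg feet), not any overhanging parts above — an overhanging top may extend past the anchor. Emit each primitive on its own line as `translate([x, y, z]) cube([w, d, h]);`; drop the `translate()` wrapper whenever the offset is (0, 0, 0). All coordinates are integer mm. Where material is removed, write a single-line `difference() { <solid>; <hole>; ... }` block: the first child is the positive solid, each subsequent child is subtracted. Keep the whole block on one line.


difference() { translate([360, 393, 0]) cube([3164, 218, 2939]); translate([1200, 393, 1163]) cube([1281, 218, 1022]); }


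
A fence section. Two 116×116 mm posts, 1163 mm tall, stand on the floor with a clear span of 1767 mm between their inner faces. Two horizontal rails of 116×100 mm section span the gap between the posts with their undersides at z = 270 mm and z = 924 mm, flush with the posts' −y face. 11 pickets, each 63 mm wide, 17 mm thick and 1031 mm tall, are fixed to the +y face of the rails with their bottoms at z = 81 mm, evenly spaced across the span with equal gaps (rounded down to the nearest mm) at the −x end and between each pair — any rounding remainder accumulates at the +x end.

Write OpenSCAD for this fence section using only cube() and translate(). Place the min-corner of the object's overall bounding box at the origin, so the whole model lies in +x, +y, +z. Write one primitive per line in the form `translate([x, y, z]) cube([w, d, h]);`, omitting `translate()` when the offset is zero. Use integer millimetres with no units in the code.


cube([116, 116, 1163]);
translate([1883, 0, 0]) cube([116, 116, 1163]);
translate([116, 0, 270]) cube([1767, 116, 100]);
translate([116, 0, 924]) cube([1767, 116, 100]);
translate([205, 116, 81]) cube([63, 17, 1031]);
translate([357, 116, 81]) cube([63, 17, 1031]);
translate([509, 116, 81]) cube([63, 17, 1031]);
translate([661, 116, 81]) cube([63, 17, 1031]);
translate([813, 116, 81]) cube([63, 17, 1031]);
translate([965, 116, 81]) cube([63, 17, 1031]);
translate([1117, 116, 81]) cube([63, 17, 1031]);
translate([1269, 116, 81]) cube([63, 17, 1031]);
translate([1421, 116, 81]) cube([63, 17, 1031]);
translate([1573, 116, 81]) cube([63, 17, 1031]);
translate([1725, 116, 81]) cube([63, 17, 1031]);


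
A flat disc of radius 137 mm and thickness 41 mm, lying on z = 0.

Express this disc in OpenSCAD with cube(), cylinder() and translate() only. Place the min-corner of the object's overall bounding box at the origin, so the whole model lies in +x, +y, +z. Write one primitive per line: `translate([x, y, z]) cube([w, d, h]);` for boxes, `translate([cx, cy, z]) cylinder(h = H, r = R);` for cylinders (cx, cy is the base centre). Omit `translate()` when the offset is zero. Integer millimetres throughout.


translate([137, 137, 0]) cylinder(h = 41, r = 137);


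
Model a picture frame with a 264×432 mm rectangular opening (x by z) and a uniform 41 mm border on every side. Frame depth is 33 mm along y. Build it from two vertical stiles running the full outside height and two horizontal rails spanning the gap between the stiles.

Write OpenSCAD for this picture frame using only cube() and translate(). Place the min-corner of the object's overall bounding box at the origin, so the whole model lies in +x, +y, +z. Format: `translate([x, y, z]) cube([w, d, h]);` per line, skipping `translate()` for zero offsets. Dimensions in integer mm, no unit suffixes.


cube([41, 33, 514]);
translate([305, 0, 0]) cube([41, 33, 514]);
translate([41, 0, 0]) cube([264, 33, 41]);
translate([41, 0, 473]) cube([264, 33, 41]);


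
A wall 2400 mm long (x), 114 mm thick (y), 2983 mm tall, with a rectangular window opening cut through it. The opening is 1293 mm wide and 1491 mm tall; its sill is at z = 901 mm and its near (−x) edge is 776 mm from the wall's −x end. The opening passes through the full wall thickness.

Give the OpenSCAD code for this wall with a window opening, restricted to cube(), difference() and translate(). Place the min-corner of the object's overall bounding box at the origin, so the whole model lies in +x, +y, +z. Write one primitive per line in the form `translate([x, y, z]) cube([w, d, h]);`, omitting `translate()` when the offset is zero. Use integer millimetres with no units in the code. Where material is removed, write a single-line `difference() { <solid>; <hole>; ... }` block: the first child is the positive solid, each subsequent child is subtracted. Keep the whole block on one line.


difference() { cube([2400, 114, 2983]); translate([776, 0, 901]) cube([1293, 114, 1491]); }
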